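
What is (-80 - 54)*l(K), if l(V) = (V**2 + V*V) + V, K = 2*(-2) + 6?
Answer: -1340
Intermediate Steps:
K = 2 (K = -4 + 6 = 2)
l(V) = V + 2*V**2 (l(V) = (V**2 + V**2) + V = 2*V**2 + V = V + 2*V**2)
(-80 - 54)*l(K) = (-80 - 54)*(2*(1 + 2*2)) = -268*(1 + 4) = -268*5 = -134*10 = -1340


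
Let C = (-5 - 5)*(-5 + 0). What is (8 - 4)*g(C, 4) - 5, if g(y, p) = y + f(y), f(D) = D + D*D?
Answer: 10395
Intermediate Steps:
f(D) = D + D**2
C = 50 (C = -10*(-5) = 50)
g(y, p) = y + y*(1 + y)
(8 - 4)*g(C, 4) - 5 = (8 - 4)*(50*(2 + 50)) - 5 = 4*(50*52) - 5 = 4*2600 - 5 = 10400 - 5 = 10395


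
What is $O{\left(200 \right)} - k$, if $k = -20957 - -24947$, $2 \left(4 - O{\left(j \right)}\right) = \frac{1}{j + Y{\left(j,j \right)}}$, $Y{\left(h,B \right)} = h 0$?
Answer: $- \frac{1594401}{400} \approx -3986.0$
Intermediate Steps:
$Y{\left(h,B \right)} = 0$
$O{\left(j \right)} = 4 - \frac{1}{2 j}$ ($O{\left(j \right)} = 4 - \frac{1}{2 \left(j + 0\right)} = 4 - \frac{1}{2 j}$)
$k = 3990$ ($k = -20957 + 24947 = 3990$)
$O{\left(200 \right)} - k = \left(4 - \frac{1}{2 \cdot 200}\right) - 3990 = \left(4 - \frac{1}{400}\right) - 3990 = \frac{1599}{400} - 3990 = - \frac{1594401}{400}$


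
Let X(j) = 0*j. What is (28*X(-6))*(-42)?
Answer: 0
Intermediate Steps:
X(j) = 0
(28*X(-6))*(-42) = (28*0)*(-42) = 0*(-42) = 0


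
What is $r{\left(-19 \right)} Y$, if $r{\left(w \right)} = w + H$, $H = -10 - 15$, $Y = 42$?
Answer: $-1848$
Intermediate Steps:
$H = -25$
$r{\left(w \right)} = -25 + w$ ($r{\left(w \right)} = w - 25 = -25 + w$)
$r{\left(-19 \right)} Y = \left(-25 - 19\right) 42 = \left(-44\right) 42 = -1848$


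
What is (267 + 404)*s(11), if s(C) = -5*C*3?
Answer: -110715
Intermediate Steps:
s(C) = -15*C
(267 + 404)*s(11) = (267 + 404)*(-15*11) = 671*(-165) = -110715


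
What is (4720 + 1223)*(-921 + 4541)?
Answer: 21513660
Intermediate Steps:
(4720 + 1223)*(-921 + 4541) = 5943*3620 = 21513660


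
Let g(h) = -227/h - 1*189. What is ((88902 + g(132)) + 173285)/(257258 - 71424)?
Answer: 34583509/24530088 ≈ 1.4098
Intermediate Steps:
g(h) = -189 - 227/h (g(h) = -227/h - 189 = -189 - 227/h)
((88902 + g(132)) + 173285)/(257258 - 71424) = ((88902 + (-189 - 227/132)) + 173285)/(257258 - 71424) = ((88902 + (-189 - 227*1/132)) + 173285)/185834 = ((88902 + (-189 - 227/132)) + 173285)*(1/185834) = ((88902 - 25175/132) + 173285)*(1/185834) = (11709889/132 + 173285)*(1/185834) = (34583509/132)*(1/185834) = 34583509/24530088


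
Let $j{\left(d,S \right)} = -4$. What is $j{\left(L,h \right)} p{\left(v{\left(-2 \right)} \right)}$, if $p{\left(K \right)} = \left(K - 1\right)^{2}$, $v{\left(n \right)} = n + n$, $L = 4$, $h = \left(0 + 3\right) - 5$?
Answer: $-100$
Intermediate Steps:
$h = -2$ ($h = 3 - 5 = -2$)
$v{\left(n \right)} = 2 n$
$p{\left(K \right)} = \left(-1 + K\right)^{2}$
$j{\left(L,h \right)} p{\left(v{\left(-2 \right)} \right)} = - 4 \left(-1 + 2 \left(-2\right)\right)^{2} = - 4 \left(-1 - 4\right)^{2} = - 4 \left(-5\right)^{2} = \left(-4\right) 25 = -100$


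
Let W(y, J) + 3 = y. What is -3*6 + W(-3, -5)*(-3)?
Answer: 0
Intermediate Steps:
W(y, J) = -3 + y
-3*6 + W(-3, -5)*(-3) = -3*6 + (-3 - 3)*(-3) = -18 - 6*(-3) = -18 + 18 = 0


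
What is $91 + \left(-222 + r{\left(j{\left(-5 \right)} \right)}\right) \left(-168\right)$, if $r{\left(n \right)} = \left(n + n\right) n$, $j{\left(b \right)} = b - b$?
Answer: $37387$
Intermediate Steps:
$j{\left(b \right)} = 0$
$r{\left(n \right)} = 2 n^{2}$ ($r{\left(n \right)} = 2 n n = 2 n^{2}$)
$91 + \left(-222 + r{\left(j{\left(-5 \right)} \right)}\right) \left(-168\right) = 91 + \left(-222 + 2 \cdot 0^{2}\right) \left(-168\right) = 91 + \left(-222 + 2 \cdot 0\right) \left(-168\right) = 91 + \left(-222 + 0\right) \left(-168\right) = 91 - -37296 = 91 + 37296 = 37387$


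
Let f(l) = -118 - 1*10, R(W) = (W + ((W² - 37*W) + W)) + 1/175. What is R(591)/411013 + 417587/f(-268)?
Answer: -30028534434897/9206691200 ≈ -3261.6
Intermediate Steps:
R(W) = 1/175 + W² - 35*W (R(W) = (W + (W² - 36*W)) + 1/175 = (W² - 35*W) + 1/175 = 1/175 + W² - 35*W)
f(l) = -128 (f(l) = -118 - 10 = -128)
R(591)/411013 + 417587/f(-268) = (1/175 + 591² - 35*591)/411013 + 417587/(-128) = (1/175 + 349281 - 20685)*(1/411013) + 417587*(-1/128) = (57504301/175)*(1/411013) - 417587/128 = 57504301/71927275 - 417587/128 = -30028534434897/9206691200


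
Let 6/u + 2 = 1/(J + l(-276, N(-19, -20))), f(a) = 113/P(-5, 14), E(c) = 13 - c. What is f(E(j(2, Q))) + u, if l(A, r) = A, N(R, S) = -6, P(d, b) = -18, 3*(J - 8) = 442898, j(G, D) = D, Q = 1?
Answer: -147659057/15915330 ≈ -9.2778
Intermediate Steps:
J = 442922/3 (J = 8 + (⅓)*442898 = 8 + 442898/3 = 442922/3 ≈ 1.4764e+5)
f(a) = -113/18 (f(a) = 113/(-18) = 113*(-1/18) = -113/18)
u = -2652564/884185 (u = 6/(-2 + 1/(442922/3 - 276)) = 6/(-2 + 1/(442094/3)) = 6/(-2 + 3/442094) = 6/(-884185/442094) = 6*(-442094/884185) = -2652564/884185 ≈ -3.0000)
f(E(j(2, Q))) + u = -113/18 - 2652564/884185 = -147659057/15915330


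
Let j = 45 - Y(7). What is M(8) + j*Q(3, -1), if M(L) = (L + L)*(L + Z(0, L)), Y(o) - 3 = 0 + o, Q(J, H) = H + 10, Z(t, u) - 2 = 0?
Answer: 475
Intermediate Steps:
Z(t, u) = 2 (Z(t, u) = 2 + 0 = 2)
Q(J, H) = 10 + H
Y(o) = 3 + o (Y(o) = 3 + (0 + o) = 3 + o)
M(L) = 2*L*(2 + L) (M(L) = (L + L)*(L + 2) = (2*L)*(2 + L) = 2*L*(2 + L))
j = 35 (j = 45 - (3 + 7) = 45 - 1*10 = 45 - 10 = 35)
M(8) + j*Q(3, -1) = 2*8*(2 + 8) + 35*(10 - 1) = 2*8*10 + 35*9 = 160 + 315 = 475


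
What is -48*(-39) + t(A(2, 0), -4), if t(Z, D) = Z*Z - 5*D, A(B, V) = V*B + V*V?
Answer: 1892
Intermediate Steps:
A(B, V) = V² + B*V (A(B, V) = B*V + V² = V² + B*V)
t(Z, D) = Z² - 5*D
-48*(-39) + t(A(2, 0), -4) = -48*(-39) + ((0*(2 + 0))² - 5*(-4)) = 1872 + ((0*2)² + 20) = 1872 + (0² + 20) = 1872 + (0 + 20) = 1872 + 20 = 1892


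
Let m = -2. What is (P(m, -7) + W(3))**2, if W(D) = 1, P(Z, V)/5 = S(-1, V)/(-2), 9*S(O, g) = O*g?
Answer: 289/324 ≈ 0.89198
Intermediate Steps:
S(O, g) = O*g/9 (S(O, g) = (O*g)/9 = O*g/9)
P(Z, V) = 5*V/18 (P(Z, V) = 5*(((1/9)*(-1)*V)/(-2)) = 5*(-V/9*(-1/2)) = 5*(V/18) = 5*V/18)
(P(m, -7) + W(3))**2 = ((5/18)*(-7) + 1)**2 = (-35/18 + 1)**2 = (-17/18)**2 = 289/324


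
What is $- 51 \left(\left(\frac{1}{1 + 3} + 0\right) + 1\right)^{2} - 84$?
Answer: $- \frac{2619}{16} \approx -163.69$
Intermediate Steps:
$- 51 \left(\left(\frac{1}{1 + 3} + 0\right) + 1\right)^{2} - 84 = - 51 \left(\left(\frac{1}{4} + 0\right) + 1\right)^{2} - 84 = - 51 \left(\frac{1}{4} + 1\right)^{2} - 84 = - 51 \left(\frac{5}{4}\right)^{2} - 84 = \left(-51\right) \frac{25}{16} - 84 = - \frac{1275}{16} - 84 = - \frac{2619}{16}$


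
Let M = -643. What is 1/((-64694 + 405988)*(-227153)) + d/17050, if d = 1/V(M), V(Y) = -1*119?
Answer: -19381996233/39324072097419725 ≈ -4.9288e-7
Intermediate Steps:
V(Y) = -119
d = -1/119 (d = 1/(-119) = -1/119 ≈ -0.0084034)
1/((-64694 + 405988)*(-227153)) + d/17050 = 1/((-64694 + 405988)*(-227153)) - 1/119/17050 = -1/227153/341294 - 1/119*1/17050 = (1/341294)*(-1/227153) - 1/2028950 = -1/77525955982 - 1/2028950 = -19381996233/39324072097419725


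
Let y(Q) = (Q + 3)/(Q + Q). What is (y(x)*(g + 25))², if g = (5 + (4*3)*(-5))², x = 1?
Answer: 37210000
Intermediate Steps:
y(Q) = (3 + Q)/(2*Q) (y(Q) = (3 + Q)/((2*Q)) = (3 + Q)*(1/(2*Q)) = (3 + Q)/(2*Q))
g = 3025 (g = (5 + 12*(-5))² = (5 - 60)² = (-55)² = 3025)
(y(x)*(g + 25))² = (((½)*(3 + 1)/1)*(3025 + 25))² = (((½)*1*4)*3050)² = (2*3050)² = 6100² = 37210000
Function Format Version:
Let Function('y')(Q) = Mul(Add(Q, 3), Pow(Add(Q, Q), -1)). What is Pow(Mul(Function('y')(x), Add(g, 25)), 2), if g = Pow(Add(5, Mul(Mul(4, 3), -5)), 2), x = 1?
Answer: 37210000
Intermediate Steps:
Function('y')(Q) = Mul(Rational(1, 2), Pow(Q, -1), Add(3, Q)) (Function('y')(Q) = Mul(Add(3, Q), Pow(Mul(2, Q), -1)) = Mul(Add(3, Q), Mul(Rational(1, 2), Pow(Q, -1))) = Mul(Rational(1, 2), Pow(Q, -1), Add(3, Q)))
g = 3025 (g = Pow(Add(5, Mul(12, -5)), 2) = Pow(Add(5, -60), 2) = Pow(-55, 2) = 3025)
Pow(Mul(Function('y')(x), Add(g, 25)), 2) = Pow(Mul(Mul(Rational(1, 2), Pow(1, -1), Add(3, 1)), Add(3025, 25)), 2) = Pow(Mul(Mul(Rational(1, 2), 1, 4), 3050), 2) = Pow(Mul(2, 3050), 2) = Pow(6100, 2) = 37210000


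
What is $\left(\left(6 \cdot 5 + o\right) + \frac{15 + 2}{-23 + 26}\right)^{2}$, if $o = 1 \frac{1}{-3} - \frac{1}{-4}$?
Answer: $\frac{182329}{144} \approx 1266.2$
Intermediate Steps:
$o = - \frac{1}{12}$ ($o = 1 \left(- \frac{1}{3}\right) - - \frac{1}{4} = - \frac{1}{3} + \frac{1}{4} = - \frac{1}{12} \approx -0.083333$)
$\left(\left(6 \cdot 5 + o\right) + \frac{15 + 2}{-23 + 26}\right)^{2} = \left(\left(6 \cdot 5 - \frac{1}{12}\right) + \frac{15 + 2}{-23 + 26}\right)^{2} = \left(\left(30 - \frac{1}{12}\right) + \frac{17}{3}\right)^{2} = \left(\frac{359}{12} + 17 \cdot \frac{1}{3}\right)^{2} = \left(\frac{359}{12} + \frac{17}{3}\right)^{2} = \left(\frac{427}{12}\right)^{2} = \frac{182329}{144}$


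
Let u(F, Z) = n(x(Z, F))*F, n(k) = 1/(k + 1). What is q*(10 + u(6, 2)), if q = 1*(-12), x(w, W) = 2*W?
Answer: -1632/13 ≈ -125.54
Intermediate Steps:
n(k) = 1/(1 + k)
u(F, Z) = F/(1 + 2*F)
q = -12
q*(10 + u(6, 2)) = -12*(10 + 6/(1 + 2*6)) = -12*(10 + 6/(1 + 12)) = -12*(10 + 6/13) = -12*136/13 = -1632/13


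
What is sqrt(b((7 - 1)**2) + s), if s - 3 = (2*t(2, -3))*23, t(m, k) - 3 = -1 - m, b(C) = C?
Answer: sqrt(39) ≈ 6.2450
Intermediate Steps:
t(m, k) = 2 - m (t(m, k) = 3 + (-1 - m) = 2 - m)
s = 3 (s = 3 + (2*(2 - 1*2))*23 = 3 + (2*(2 - 2))*23 = 3 + (2*0)*23 = 3 + 0*23 = 3 + 0 = 3)
sqrt(b((7 - 1)**2) + s) = sqrt((7 - 1)**2 + 3) = sqrt(6**2 + 3) = sqrt(36 + 3) = sqrt(39)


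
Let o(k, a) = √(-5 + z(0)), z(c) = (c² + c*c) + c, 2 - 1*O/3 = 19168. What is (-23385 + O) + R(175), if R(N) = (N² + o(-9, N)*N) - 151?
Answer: -50409 + 175*I*√5 ≈ -50409.0 + 391.31*I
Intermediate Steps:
O = -57498 (O = 6 - 3*19168 = 6 - 57504 = -57498)
z(c) = c + 2*c² (z(c) = (c² + c²) + c = 2*c² + c = c + 2*c²)
o(k, a) = I*√5 (o(k, a) = √(-5 + 0*(1 + 2*0)) = √(-5 + 0*(1 + 0)) = √(-5 + 0*1) = √(-5 + 0) = √(-5) = I*√5)
R(N) = -151 + N² + I*N*√5 (R(N) = (N² + (I*√5)*N) - 151 = (N² + I*N*√5) - 151 = -151 + N² + I*N*√5)
(-23385 + O) + R(175) = (-23385 - 57498) + (-151 + 175² + I*175*√5) = -80883 + (-151 + 30625 + 175*I*√5) = -80883 + (30474 + 175*I*√5) = -50409 + 175*I*√5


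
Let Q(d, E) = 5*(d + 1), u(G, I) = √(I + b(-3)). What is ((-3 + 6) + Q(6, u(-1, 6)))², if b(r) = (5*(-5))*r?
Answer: 1444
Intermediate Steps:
b(r) = -25*r
u(G, I) = √(75 + I) (u(G, I) = √(I - 25*(-3)) = √(I + 75) = √(75 + I))
Q(d, E) = 5 + 5*d (Q(d, E) = 5*(1 + d) = 5 + 5*d)
((-3 + 6) + Q(6, u(-1, 6)))² = ((-3 + 6) + (5 + 5*6))² = (3 + (5 + 30))² = (3 + 35)² = 38² = 1444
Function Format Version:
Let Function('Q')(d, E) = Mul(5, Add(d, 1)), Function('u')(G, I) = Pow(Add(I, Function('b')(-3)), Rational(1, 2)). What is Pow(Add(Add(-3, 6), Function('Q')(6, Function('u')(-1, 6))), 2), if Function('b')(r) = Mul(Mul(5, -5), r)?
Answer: 1444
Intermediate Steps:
Function('b')(r) = Mul(-25, r)
Function('u')(G, I) = Pow(Add(75, I), Rational(1, 2)) (Function('u')(G, I) = Pow(Add(I, Mul(-25, -3)), Rational(1, 2)) = Pow(Add(I, 75), Rational(1, 2)) = Pow(Add(75, I), Rational(1, 2)))
Function('Q')(d, E) = Add(5, Mul(5, d)) (Function('Q')(d, E) = Mul(5, Add(1, d)) = Add(5, Mul(5, d)))
Pow(Add(Add(-3, 6), Function('Q')(6, Function('u')(-1, 6))), 2) = Pow(Add(Add(-3, 6), Add(5, Mul(5, 6))), 2) = Pow(Add(3, Add(5, 30)), 2) = Pow(Add(3, 35), 2) = Pow(38, 2) = 1444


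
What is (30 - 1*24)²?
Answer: 36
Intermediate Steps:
(30 - 1*24)² = (30 - 24)² = 6² = 36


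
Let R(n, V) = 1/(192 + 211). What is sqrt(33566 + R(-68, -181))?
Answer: 3*sqrt(605713433)/403 ≈ 183.21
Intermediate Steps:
R(n, V) = 1/403
sqrt(33566 + R(-68, -181)) = sqrt(33566 + 1/403) = sqrt(13527099/403) = 3*sqrt(605713433)/403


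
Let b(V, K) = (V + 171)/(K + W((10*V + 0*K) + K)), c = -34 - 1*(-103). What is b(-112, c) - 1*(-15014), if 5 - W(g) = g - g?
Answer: 1111095/74 ≈ 15015.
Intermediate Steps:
W(g) = 5 (W(g) = 5 - (g - g) = 5 - 1*0 = 5 + 0 = 5)
c = 69 (c = -34 + 103 = 69)
b(V, K) = (171 + V)/(5 + K) (b(V, K) = (V + 171)/(K + 5) = (171 + V)/(5 + K))
b(-112, c) - 1*(-15014) = (171 - 112)/(5 + 69) - 1*(-15014) = 59/74 + 15014 = 1111095/74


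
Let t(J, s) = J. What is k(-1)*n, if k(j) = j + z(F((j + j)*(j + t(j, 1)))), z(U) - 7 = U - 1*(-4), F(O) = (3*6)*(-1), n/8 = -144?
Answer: 9216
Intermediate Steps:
n = -1152 (n = 8*(-144) = -1152)
F(O) = -18 (F(O) = 18*(-1) = -18)
z(U) = 11 + U (z(U) = 7 + (U - 1*(-4)) = 7 + (U + 4) = 7 + (4 + U) = 11 + U)
k(j) = -7 + j (k(j) = j + (11 - 18) = j - 7 = -7 + j)
k(-1)*n = (-7 - 1)*(-1152) = -8*(-1152) = 9216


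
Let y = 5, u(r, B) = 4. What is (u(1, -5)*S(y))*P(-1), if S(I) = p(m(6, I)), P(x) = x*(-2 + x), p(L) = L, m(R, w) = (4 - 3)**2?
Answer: 12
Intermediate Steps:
m(R, w) = 1 (m(R, w) = 1**2 = 1)
S(I) = 1
(u(1, -5)*S(y))*P(-1) = (4*1)*(-(-2 - 1)) = 4*(-1*(-3)) = 4*3 = 12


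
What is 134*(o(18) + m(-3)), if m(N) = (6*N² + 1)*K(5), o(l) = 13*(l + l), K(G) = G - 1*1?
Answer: 92192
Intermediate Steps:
K(G) = -1 + G (K(G) = G - 1 = -1 + G)
o(l) = 26*l (o(l) = 13*(2*l) = 26*l)
m(N) = 4 + 24*N² (m(N) = (6*N² + 1)*(-1 + 5) = (1 + 6*N²)*4 = 4 + 24*N²)
134*(o(18) + m(-3)) = 134*(26*18 + (4 + 24*(-3)²)) = 134*(468 + (4 + 24*9)) = 134*(468 + (4 + 216)) = 134*(468 + 220) = 134*688 = 92192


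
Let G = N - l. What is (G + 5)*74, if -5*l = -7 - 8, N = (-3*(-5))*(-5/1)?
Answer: -5402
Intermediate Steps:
N = -75 (N = 15*(-5*1) = 15*(-5) = -75)
l = 3 (l = -(-7 - 8)/5 = -1/5*(-15) = 3)
G = -78 (G = -75 - 1*3 = -75 - 3 = -78)
(G + 5)*74 = (-78 + 5)*74 = -73*74 = -5402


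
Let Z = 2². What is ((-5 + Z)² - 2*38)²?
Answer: 5625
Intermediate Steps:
Z = 4
((-5 + Z)² - 2*38)² = ((-5 + 4)² - 2*38)² = ((-1)² - 76)² = (1 - 76)² = (-75)² = 5625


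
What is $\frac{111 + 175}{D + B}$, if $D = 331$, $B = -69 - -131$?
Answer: $\frac{286}{393} \approx 0.72774$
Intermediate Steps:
$B = 62$ ($B = -69 + 131 = 62$)
$\frac{111 + 175}{D + B} = \frac{111 + 175}{331 + 62} = \frac{286}{393}$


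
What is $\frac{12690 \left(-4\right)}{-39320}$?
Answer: $\frac{1269}{983} \approx 1.2909$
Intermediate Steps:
$\frac{12690 \left(-4\right)}{-39320} = \left(-50760\right) \left(- \frac{1}{39320}\right) = \frac{1269}{983}$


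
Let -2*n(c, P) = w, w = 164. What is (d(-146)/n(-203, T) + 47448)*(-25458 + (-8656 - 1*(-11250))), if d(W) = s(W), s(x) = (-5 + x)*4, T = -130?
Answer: -44485798880/41 ≈ -1.0850e+9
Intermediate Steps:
s(x) = -20 + 4*x
d(W) = -20 + 4*W
n(c, P) = -82 (n(c, P) = -1/2*164 = -82)
(d(-146)/n(-203, T) + 47448)*(-25458 + (-8656 - 1*(-11250))) = ((-20 + 4*(-146))/(-82) + 47448)*(-25458 + (-8656 - 1*(-11250))) = ((-20 - 584)*(-1/82) + 47448)*(-25458 + (-8656 + 11250)) = (-604*(-1/82) + 47448)*(-25458 + 2594) = (302/41 + 47448)*(-22864) = (1945670/41)*(-22864) = -44485798880/41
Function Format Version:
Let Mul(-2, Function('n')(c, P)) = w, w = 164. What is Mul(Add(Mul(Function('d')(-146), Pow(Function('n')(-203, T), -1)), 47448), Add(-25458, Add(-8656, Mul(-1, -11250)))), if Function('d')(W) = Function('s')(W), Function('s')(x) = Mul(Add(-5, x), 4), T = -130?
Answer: Rational(-44485798880, 41) ≈ -1.0850e+9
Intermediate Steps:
Function('s')(x) = Add(-20, Mul(4, x))
Function('d')(W) = Add(-20, Mul(4, W))
Function('n')(c, P) = -82 (Function('n')(c, P) = Mul(Rational(-1, 2), 164) = -82)
Mul(Add(Mul(Function('d')(-146), Pow(Function('n')(-203, T), -1)), 47448), Add(-25458, Add(-8656, Mul(-1, -11250)))) = Mul(Add(Mul(Add(-20, Mul(4, -146)), Pow(-82, -1)), 47448), Add(-25458, Add(-8656, Mul(-1, -11250)))) = Mul(Add(Mul(Add(-20, -584), Rational(-1, 82)), 47448), Add(-25458, Add(-8656, 11250))) = Mul(Add(Mul(-604, Rational(-1, 82)), 47448), Add(-25458, 2594)) = Mul(Add(Rational(302, 41), 47448), -22864) = Mul(Rational(1945670, 41), -22864) = Rational(-44485798880, 41)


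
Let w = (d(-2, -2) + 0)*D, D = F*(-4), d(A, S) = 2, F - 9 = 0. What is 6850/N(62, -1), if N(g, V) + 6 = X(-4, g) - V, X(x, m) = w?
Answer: -6850/77 ≈ -88.961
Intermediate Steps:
F = 9 (F = 9 + 0 = 9)
D = -36 (D = 9*(-4) = -36)
w = -72 (w = (2 + 0)*(-36) = 2*(-36) = -72)
X(x, m) = -72
N(g, V) = -78 - V (N(g, V) = -6 + (-72 - V) = -78 - V)
6850/N(62, -1) = 6850/(-78 - 1*(-1)) = 6850/(-78 + 1) = 6850/(-77) = 6850*(-1/77) = -6850/77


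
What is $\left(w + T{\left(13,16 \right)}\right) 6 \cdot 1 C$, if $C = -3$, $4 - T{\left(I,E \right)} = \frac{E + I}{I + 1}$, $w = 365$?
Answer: $- \frac{46233}{7} \approx -6604.7$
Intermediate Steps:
$T{\left(I,E \right)} = 4 - \frac{E + I}{1 + I}$ ($T{\left(I,E \right)} = 4 - \frac{E + I}{I + 1} = 4 - \frac{E + I}{1 + I}$)
$\left(w + T{\left(13,16 \right)}\right) 6 \cdot 1 C = \left(365 + \frac{4 - 16 + 3 \cdot 13}{1 + 13}\right) 6 \cdot 1 \left(-3\right) = \left(365 + \frac{4 - 16 + 39}{14}\right) 6 \left(-3\right) = \left(365 + \frac{1}{14} \cdot 27\right) \left(-18\right) = \left(365 + \frac{27}{14}\right) \left(-18\right) = \frac{5137}{14} \left(-18\right) = - \frac{46233}{7}$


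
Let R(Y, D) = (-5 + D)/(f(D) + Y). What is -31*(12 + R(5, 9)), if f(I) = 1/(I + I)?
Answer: -36084/91 ≈ -396.53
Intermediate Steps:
f(I) = 1/(2*I)
R(Y, D) = (-5 + D)/(Y + 1/(2*D)) (R(Y, D) = (-5 + D)/(1/(2*D) + Y) = (-5 + D)/(Y + 1/(2*D)))
-31*(12 + R(5, 9)) = -31*(12 + 2*9*(-5 + 9)/(1 + 2*9*5)) = -31*(12 + 2*9*4/(1 + 90)) = -31*(12 + 2*9*4/91) = -31*(12 + 2*9*(1/91)*4) = -31*(12 + 72/91) = -31*1164/91 = -36084/91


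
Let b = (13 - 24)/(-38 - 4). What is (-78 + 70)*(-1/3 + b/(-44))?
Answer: 19/7 ≈ 2.7143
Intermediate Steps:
b = 11/42 (b = -11/(-42) = -11*(-1/42) = 11/42 ≈ 0.26190)
(-78 + 70)*(-1/3 + b/(-44)) = (-78 + 70)*(-1/3 + (11/42)/(-44)) = -8*(-1*⅓ + (11/42)*(-1/44)) = -8*(-⅓ - 1/168) = -8*(-19/56) = 19/7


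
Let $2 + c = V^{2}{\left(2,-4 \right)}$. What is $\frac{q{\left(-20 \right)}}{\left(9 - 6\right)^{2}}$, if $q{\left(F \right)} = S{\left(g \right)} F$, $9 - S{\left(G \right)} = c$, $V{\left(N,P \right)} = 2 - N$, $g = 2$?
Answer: $- \frac{220}{9} \approx -24.444$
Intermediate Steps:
$c = -2$ ($c = -2 + \left(2 - 2\right)^{2} = -2 + 0^{2} = -2 + 0 = -2$)
$S{\left(G \right)} = 11$ ($S{\left(G \right)} = 9 - -2 = 9 + 2 = 11$)
$q{\left(F \right)} = 11 F$
$\frac{q{\left(-20 \right)}}{\left(9 - 6\right)^{2}} = \frac{11 \left(-20\right)}{\left(9 - 6\right)^{2}} = - \frac{220}{3^{2}} = - \frac{220}{9}$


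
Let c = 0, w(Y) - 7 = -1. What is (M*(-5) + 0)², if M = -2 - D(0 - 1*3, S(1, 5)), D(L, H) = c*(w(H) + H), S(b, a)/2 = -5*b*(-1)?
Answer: 100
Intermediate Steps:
w(Y) = 6 (w(Y) = 7 - 1 = 6)
S(b, a) = 10*b (S(b, a) = 2*(-5*b*(-1)) = 2*(5*b) = 10*b)
D(L, H) = 0 (D(L, H) = 0*(6 + H) = 0)
M = -2 (M = -2 - 1*0 = -2 + 0 = -2)
(M*(-5) + 0)² = (-2*(-5) + 0)² = (10 + 0)² = 10² = 100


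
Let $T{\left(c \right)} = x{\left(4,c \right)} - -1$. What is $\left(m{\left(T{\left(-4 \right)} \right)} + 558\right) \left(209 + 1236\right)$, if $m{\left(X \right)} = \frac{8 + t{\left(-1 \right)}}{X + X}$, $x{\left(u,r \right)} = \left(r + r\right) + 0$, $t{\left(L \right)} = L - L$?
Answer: $\frac{5638390}{7} \approx 8.0548 \cdot 10^{5}$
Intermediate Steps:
$t{\left(L \right)} = 0$
$x{\left(u,r \right)} = 2 r$ ($x{\left(u,r \right)} = 2 r + 0 = 2 r$)
$T{\left(c \right)} = 1 + 2 c$ ($T{\left(c \right)} = 2 c - -1 = 2 c + 1 = 1 + 2 c$)
$m{\left(X \right)} = \frac{4}{X}$ ($m{\left(X \right)} = \frac{8 + 0}{X + X} = \frac{8}{2 X} = 8 \frac{1}{2 X} = \frac{4}{X}$)
$\left(m{\left(T{\left(-4 \right)} \right)} + 558\right) \left(209 + 1236\right) = \left(\frac{4}{1 + 2 \left(-4\right)} + 558\right) \left(209 + 1236\right) = \left(\frac{4}{1 - 8} + 558\right) 1445 = \left(\frac{4}{-7} + 558\right) 1445 = \left(4 \left(- \frac{1}{7}\right) + 558\right) 1445 = \left(- \frac{4}{7} + 558\right) 1445 = \frac{3902}{7} \cdot 1445 = \frac{5638390}{7}$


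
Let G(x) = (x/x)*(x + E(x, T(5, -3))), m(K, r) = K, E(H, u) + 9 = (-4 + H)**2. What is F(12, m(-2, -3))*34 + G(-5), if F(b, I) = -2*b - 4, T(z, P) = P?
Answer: -885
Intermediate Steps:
E(H, u) = -9 + (-4 + H)**2
F(b, I) = -4 - 2*b
G(x) = -9 + x + (-4 + x)**2 (G(x) = (x/x)*(x + (-9 + (-4 + x)**2)) = 1*(-9 + x + (-4 + x)**2) = -9 + x + (-4 + x)**2)
F(12, m(-2, -3))*34 + G(-5) = (-4 - 2*12)*34 + (-9 - 5 + (-4 - 5)**2) = (-4 - 24)*34 + (-9 - 5 + (-9)**2) = -28*34 + (-9 - 5 + 81) = -952 + 67 = -885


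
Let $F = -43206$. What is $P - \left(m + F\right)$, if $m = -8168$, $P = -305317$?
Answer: $-253943$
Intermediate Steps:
$P - \left(m + F\right) = -305317 - \left(-8168 - 43206\right) = -305317 - -51374 = -305317 + 51374 = -253943$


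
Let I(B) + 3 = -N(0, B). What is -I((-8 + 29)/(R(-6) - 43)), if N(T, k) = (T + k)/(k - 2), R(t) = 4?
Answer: 106/33 ≈ 3.2121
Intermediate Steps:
N(T, k) = (T + k)/(-2 + k)
I(B) = -3 - B/(-2 + B) (I(B) = -3 - (0 + B)/(-2 + B) = -3 - B/(-2 + B))
-I((-8 + 29)/(R(-6) - 43)) = -2*(3 - 2*(-8 + 29)/(4 - 43))/(-2 + (-8 + 29)/(4 - 43)) = -2*(3 - 42/(-39))/(-2 + 21/(-39)) = -2*(3 - 42*(-1)/39)/(-2 + 21*(-1/39)) = -2*(3 - 2*(-7/13))/(-2 - 7/13) = -2*(3 + 14/13)/(-33/13) = -2*(-13)*53/(33*13) = -1*(-106/33) = 106/33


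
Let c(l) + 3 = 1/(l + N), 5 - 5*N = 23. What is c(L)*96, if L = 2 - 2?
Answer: -944/3 ≈ -314.67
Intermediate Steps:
N = -18/5 (N = 1 - ⅕*23 = 1 - 23/5 = -18/5 ≈ -3.6000)
L = 0
c(l) = -3 + 1/(-18/5 + l) (c(l) = -3 + 1/(l - 18/5) = -3 + 1/(-18/5 + l))
c(L)*96 = ((59 - 15*0)/(-18 + 5*0))*96 = ((59 + 0)/(-18 + 0))*96 = (59/(-18))*96 = -1/18*59*96 = -59/18*96 = -944/3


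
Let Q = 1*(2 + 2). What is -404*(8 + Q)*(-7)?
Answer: 33936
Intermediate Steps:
Q = 4 (Q = 1*4 = 4)
-404*(8 + Q)*(-7) = -404*(8 + 4)*(-7) = -4848*(-7) = -404*(-84) = 33936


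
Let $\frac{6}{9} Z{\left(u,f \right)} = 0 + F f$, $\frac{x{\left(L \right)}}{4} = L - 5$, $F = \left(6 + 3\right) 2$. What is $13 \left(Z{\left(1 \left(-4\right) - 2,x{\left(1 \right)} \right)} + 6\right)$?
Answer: $-5538$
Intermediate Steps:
$F = 18$ ($F = 9 \cdot 2 = 18$)
$x{\left(L \right)} = -20 + 4 L$ ($x{\left(L \right)} = 4 \left(L - 5\right) = 4 \left(-5 + L\right) = -20 + 4 L$)
$Z{\left(u,f \right)} = 27 f$ ($Z{\left(u,f \right)} = \frac{3 \left(0 + 18 f\right)}{2} = \frac{3 \cdot 18 f}{2} = 27 f$)
$13 \left(Z{\left(1 \left(-4\right) - 2,x{\left(1 \right)} \right)} + 6\right) = 13 \left(27 \left(-20 + 4 \cdot 1\right) + 6\right) = 13 \left(27 \left(-20 + 4\right) + 6\right) = 13 \left(27 \left(-16\right) + 6\right) = 13 \left(-432 + 6\right) = 13 \left(-426\right) = -5538$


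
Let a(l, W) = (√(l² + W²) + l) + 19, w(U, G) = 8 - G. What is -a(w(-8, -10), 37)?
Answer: -37 - √1693 ≈ -78.146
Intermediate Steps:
a(l, W) = 19 + l + √(W² + l²) (a(l, W) = (√(W² + l²) + l) + 19 = (l + √(W² + l²)) + 19 = 19 + l + √(W² + l²))
-a(w(-8, -10), 37) = -(19 + (8 - 1*(-10)) + √(37² + (8 - 1*(-10))²)) = -(19 + (8 + 10) + √(1369 + (8 + 10)²)) = -(19 + 18 + √(1369 + 18²)) = -(19 + 18 + √(1369 + 324)) = -(19 + 18 + √1693) = -(37 + √1693) = -37 - √1693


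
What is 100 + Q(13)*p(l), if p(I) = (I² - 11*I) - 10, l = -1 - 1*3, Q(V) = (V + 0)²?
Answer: 8550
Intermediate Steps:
Q(V) = V²
l = -4 (l = -1 - 3 = -4)
p(I) = -10 + I² - 11*I
100 + Q(13)*p(l) = 100 + 13²*(-10 + (-4)² - 11*(-4)) = 100 + 169*(-10 + 16 + 44) = 100 + 169*50 = 100 + 8450 = 8550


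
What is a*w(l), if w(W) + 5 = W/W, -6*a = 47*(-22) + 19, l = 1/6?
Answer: -2030/3 ≈ -676.67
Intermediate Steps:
l = ⅙ (l = 1*(⅙) = ⅙ ≈ 0.16667)
a = 1015/6 (a = -(47*(-22) + 19)/6 = -(-1034 + 19)/6 = -⅙*(-1015) = 1015/6 ≈ 169.17)
w(W) = -4 (w(W) = -5 + W/W = -5 + 1 = -4)
a*w(l) = (1015/6)*(-4) = -2030/3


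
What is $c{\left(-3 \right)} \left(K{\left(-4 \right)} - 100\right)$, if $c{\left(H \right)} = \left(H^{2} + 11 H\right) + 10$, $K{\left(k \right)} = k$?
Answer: $1456$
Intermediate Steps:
$c{\left(H \right)} = 10 + H^{2} + 11 H$
$c{\left(-3 \right)} \left(K{\left(-4 \right)} - 100\right) = \left(10 + \left(-3\right)^{2} + 11 \left(-3\right)\right) \left(-4 - 100\right) = \left(10 + 9 - 33\right) \left(-104\right) = \left(-14\right) \left(-104\right) = 1456$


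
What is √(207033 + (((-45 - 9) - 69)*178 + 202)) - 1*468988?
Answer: -468988 + √185341 ≈ -4.6856e+5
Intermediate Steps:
√(207033 + (((-45 - 9) - 69)*178 + 202)) - 1*468988 = √(207033 + ((-54 - 69)*178 + 202)) - 468988 = √(207033 + (-123*178 + 202)) - 468988 = √(207033 + (-21894 + 202)) - 468988 = √(207033 - 21692) - 468988 = √185341 - 468988 = -468988 + √185341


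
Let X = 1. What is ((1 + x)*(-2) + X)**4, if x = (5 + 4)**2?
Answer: 705911761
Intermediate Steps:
x = 81 (x = 9**2 = 81)
((1 + x)*(-2) + X)**4 = ((1 + 81)*(-2) + 1)**4 = (82*(-2) + 1)**4 = (-164 + 1)**4 = (-163)**4 = 705911761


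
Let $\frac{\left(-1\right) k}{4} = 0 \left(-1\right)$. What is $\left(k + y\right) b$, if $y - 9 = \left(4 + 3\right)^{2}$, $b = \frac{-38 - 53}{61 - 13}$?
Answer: $- \frac{2639}{24} \approx -109.96$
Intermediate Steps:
$b = - \frac{91}{48} \approx -1.8958$
$y = 58$ ($y = 9 + \left(4 + 3\right)^{2} = 9 + 7^{2} = 9 + 49 = 58$)
$k = 0$ ($k = - 4 \cdot 0 \left(-1\right) = \left(-4\right) 0 = 0$)
$\left(k + y\right) b = \left(0 + 58\right) \left(- \frac{91}{48}\right) = 58 \left(- \frac{91}{48}\right) = - \frac{2639}{24}$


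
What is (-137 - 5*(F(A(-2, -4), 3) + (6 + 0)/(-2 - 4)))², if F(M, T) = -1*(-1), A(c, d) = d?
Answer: 18769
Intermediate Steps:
F(M, T) = 1
(-137 - 5*(F(A(-2, -4), 3) + (6 + 0)/(-2 - 4)))² = (-137 - 5*(1 + (6 + 0)/(-2 - 4)))² = (-137 - 5*(1 + 6/(-6)))² = (-137 - 5*(1 + 6*(-⅙)))² = (-137 - 5*(1 - 1))² = (-137 - 5*0)² = (-137 - 1*0)² = (-137 + 0)² = (-137)² = 18769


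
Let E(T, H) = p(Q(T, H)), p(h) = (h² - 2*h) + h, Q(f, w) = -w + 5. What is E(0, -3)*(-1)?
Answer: -56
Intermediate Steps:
Q(f, w) = 5 - w
p(h) = h² - h
E(T, H) = (4 - H)*(5 - H) (E(T, H) = (5 - H)*(-1 + (5 - H)) = (5 - H)*(4 - H) = (4 - H)*(5 - H))
E(0, -3)*(-1) = ((-5 - 3)*(-4 - 3))*(-1) = -8*(-7)*(-1) = 56*(-1) = -56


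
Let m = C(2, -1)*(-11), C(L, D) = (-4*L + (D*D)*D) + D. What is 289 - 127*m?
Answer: -13681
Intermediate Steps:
C(L, D) = D + D³ - 4*L (C(L, D) = (-4*L + D²*D) + D = (-4*L + D³) + D = (D³ - 4*L) + D = D + D³ - 4*L)
m = 110 (m = (-1 + (-1)³ - 4*2)*(-11) = (-1 - 1 - 8)*(-11) = -10*(-11) = 110)
289 - 127*m = 289 - 127*110 = 289 - 13970 = -13681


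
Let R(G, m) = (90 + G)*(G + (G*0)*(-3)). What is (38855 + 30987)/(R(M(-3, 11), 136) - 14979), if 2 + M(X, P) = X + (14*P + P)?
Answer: 69842/25021 ≈ 2.7913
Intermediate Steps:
M(X, P) = -2 + X + 15*P (M(X, P) = -2 + (X + (14*P + P)) = -2 + (X + 15*P) = -2 + X + 15*P)
R(G, m) = G*(90 + G) (R(G, m) = (90 + G)*(G + 0*(-3)) = (90 + G)*(G + 0) = (90 + G)*G = G*(90 + G))
(38855 + 30987)/(R(M(-3, 11), 136) - 14979) = (38855 + 30987)/((-2 - 3 + 15*11)*(90 + (-2 - 3 + 15*11)) - 14979) = 69842/((-2 - 3 + 165)*(90 + (-2 - 3 + 165)) - 14979) = 69842/(160*(90 + 160) - 14979) = 69842/(160*250 - 14979) = 69842/(40000 - 14979) = 69842/25021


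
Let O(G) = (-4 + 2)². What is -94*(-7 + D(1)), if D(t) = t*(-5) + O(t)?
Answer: 752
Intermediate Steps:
O(G) = 4 (O(G) = (-2)² = 4)
D(t) = 4 - 5*t (D(t) = t*(-5) + 4 = -5*t + 4 = 4 - 5*t)
-94*(-7 + D(1)) = -94*(-7 + (4 - 5*1)) = -94*(-7 + (4 - 5)) = -94*(-7 - 1) = -94*(-8) = 752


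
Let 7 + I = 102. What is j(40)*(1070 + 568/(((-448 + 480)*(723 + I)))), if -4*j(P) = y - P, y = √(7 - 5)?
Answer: 17505555/1636 - 3501111*√2/13088 ≈ 10322.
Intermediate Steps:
y = √2 ≈ 1.4142
I = 95 (I = -7 + 102 = 95)
j(P) = -√2/4 + P/4 (j(P) = -(√2 - P)/4 = -√2/4 + P/4)
j(40)*(1070 + 568/(((-448 + 480)*(723 + I)))) = (-√2/4 + (¼)*40)*(1070 + 568/(((-448 + 480)*(723 + 95)))) = (-√2/4 + 10)*(1070 + 568/((32*818))) = (10 - √2/4)*(1070 + 568/26176) = (10 - √2/4)*(1070 + 568*(1/26176)) = (10 - √2/4)*(1070 + 71/3272) = (10 - √2/4)*(3501111/3272) = 17505555/1636 - 3501111*√2/13088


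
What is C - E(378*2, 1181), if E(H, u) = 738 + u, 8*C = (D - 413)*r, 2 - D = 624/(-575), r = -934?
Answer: 105658667/2300 ≈ 45939.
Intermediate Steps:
D = 1774/575 (D = 2 - 624/(-575) = 2 - 624*(-1)/575 = 2 - 1*(-624/575) = 2 + 624/575 = 1774/575 ≈ 3.0852)
C = 110072367/2300 (C = ((1774/575 - 413)*(-934))/8 = (-235701/575*(-934))/8 = (⅛)*(220144734/575) = 110072367/2300 ≈ 47858.)
C - E(378*2, 1181) = 110072367/2300 - (738 + 1181) = 110072367/2300 - 1*1919 = 110072367/2300 - 1919 = 105658667/2300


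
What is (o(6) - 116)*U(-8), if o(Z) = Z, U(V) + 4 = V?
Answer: 1320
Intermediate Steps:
U(V) = -4 + V
(o(6) - 116)*U(-8) = (6 - 116)*(-4 - 8) = -110*(-12) = 1320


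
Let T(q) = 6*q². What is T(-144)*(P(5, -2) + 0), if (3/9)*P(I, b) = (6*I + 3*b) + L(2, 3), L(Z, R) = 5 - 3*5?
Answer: 5225472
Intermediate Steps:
L(Z, R) = -10 (L(Z, R) = 5 - 15 = -10)
P(I, b) = -30 + 9*b + 18*I (P(I, b) = 3*((6*I + 3*b) - 10) = 3*((3*b + 6*I) - 10) = 3*(-10 + 3*b + 6*I) = -30 + 9*b + 18*I)
T(-144)*(P(5, -2) + 0) = (6*(-144)²)*((-30 + 9*(-2) + 18*5) + 0) = (6*20736)*((-30 - 18 + 90) + 0) = 124416*(42 + 0) = 124416*42 = 5225472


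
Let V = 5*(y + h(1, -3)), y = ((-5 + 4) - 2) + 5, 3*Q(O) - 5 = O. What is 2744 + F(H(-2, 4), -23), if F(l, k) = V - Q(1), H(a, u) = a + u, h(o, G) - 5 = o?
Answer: 2782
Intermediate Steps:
h(o, G) = 5 + o
Q(O) = 5/3 + O/3
y = 2 (y = (-1 - 2) + 5 = -3 + 5 = 2)
V = 40 (V = 5*(2 + (5 + 1)) = 5*(2 + 6) = 5*8 = 40)
F(l, k) = 38 (F(l, k) = 40 - (5/3 + (⅓)*1) = 40 - (5/3 + ⅓) = 40 - 1*2 = 40 - 2 = 38)
2744 + F(H(-2, 4), -23) = 2744 + 38 = 2782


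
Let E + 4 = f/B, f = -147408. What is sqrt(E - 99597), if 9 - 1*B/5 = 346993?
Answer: I*sqrt(4684273685683735)/216865 ≈ 315.6*I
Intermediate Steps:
B = -1734920 (B = 45 - 5*346993 = 45 - 1734965 = -1734920)
E = -849034/216865 (E = -4 - 147408/(-1734920) = -4 - 147408*(-1/1734920) = -4 + 18426/216865 = -849034/216865 ≈ -3.9150)
sqrt(E - 99597) = sqrt(-849034/216865 - 99597) = sqrt(-21599952439/216865) = I*sqrt(4684273685683735)/216865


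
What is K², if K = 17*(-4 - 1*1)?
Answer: 7225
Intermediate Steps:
K = -85 (K = 17*(-4 - 1) = 17*(-5) = -85)
K² = (-85)² = 7225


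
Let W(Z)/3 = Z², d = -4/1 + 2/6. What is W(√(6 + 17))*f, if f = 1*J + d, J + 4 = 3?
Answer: -322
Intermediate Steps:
J = -1 (J = -4 + 3 = -1)
d = -11/3 (d = -4*1 + 2*(⅙) = -4 + ⅓ = -11/3 ≈ -3.6667)
W(Z) = 3*Z²
f = -14/3 (f = 1*(-1) - 11/3 = -1 - 11/3 = -14/3 ≈ -4.6667)
W(√(6 + 17))*f = (3*(√(6 + 17))²)*(-14/3) = (3*(√23)²)*(-14/3) = (3*23)*(-14/3) = 69*(-14/3) = -322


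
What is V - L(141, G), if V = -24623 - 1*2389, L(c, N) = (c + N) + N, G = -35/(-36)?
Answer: -488789/18 ≈ -27155.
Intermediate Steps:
G = 35/36 (G = -35*(-1/36) = 35/36 ≈ 0.97222)
L(c, N) = c + 2*N (L(c, N) = (N + c) + N = c + 2*N)
V = -27012 (V = -24623 - 2389 = -27012)
V - L(141, G) = -27012 - (141 + 2*(35/36)) = -27012 - (141 + 35/18) = -27012 - 1*2573/18 = -27012 - 2573/18 = -488789/18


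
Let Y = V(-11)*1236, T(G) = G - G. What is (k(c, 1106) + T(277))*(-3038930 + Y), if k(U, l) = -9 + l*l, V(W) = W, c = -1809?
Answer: -3733932221402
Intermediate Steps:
k(U, l) = -9 + l²
T(G) = 0
Y = -13596 (Y = -11*1236 = -13596)
(k(c, 1106) + T(277))*(-3038930 + Y) = ((-9 + 1106²) + 0)*(-3038930 - 13596) = ((-9 + 1223236) + 0)*(-3052526) = (1223227 + 0)*(-3052526) = 1223227*(-3052526) = -3733932221402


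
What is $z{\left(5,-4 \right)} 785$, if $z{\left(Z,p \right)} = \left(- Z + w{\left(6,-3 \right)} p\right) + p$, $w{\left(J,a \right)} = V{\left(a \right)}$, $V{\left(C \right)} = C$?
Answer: $2355$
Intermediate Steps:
$w{\left(J,a \right)} = a$
$z{\left(Z,p \right)} = - Z - 2 p$ ($z{\left(Z,p \right)} = \left(- Z - 3 p\right) + p = - Z - 2 p$)
$z{\left(5,-4 \right)} 785 = \left(\left(-1\right) 5 - -8\right) 785 = \left(-5 + 8\right) 785 = 3 \cdot 785 = 2355$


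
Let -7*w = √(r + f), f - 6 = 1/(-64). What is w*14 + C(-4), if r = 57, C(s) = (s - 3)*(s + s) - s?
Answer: 60 - √4031/4 ≈ 44.127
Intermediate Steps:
C(s) = -s + 2*s*(-3 + s) (C(s) = (-3 + s)*(2*s) - s = 2*s*(-3 + s) - s = -s + 2*s*(-3 + s))
f = 383/64 (f = 6 + 1/(-64) = 6 - 1/64 = 383/64 ≈ 5.9844)
w = -√4031/56 (w = -√(57 + 383/64)/7 = -√4031/56 ≈ -1.1338)
w*14 + C(-4) = -√4031/56*14 - 4*(-7 + 2*(-4)) = -√4031/4 - 4*(-7 - 8) = -√4031/4 - 4*(-15) = -√4031/4 + 60 = 60 - √4031/4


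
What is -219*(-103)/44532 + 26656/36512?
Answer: 2992033/2419572 ≈ 1.2366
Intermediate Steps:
-219*(-103)/44532 + 26656/36512 = 22557*(1/44532) + 26656*(1/36512) = 7519/14844 + 119/163 = 2992033/2419572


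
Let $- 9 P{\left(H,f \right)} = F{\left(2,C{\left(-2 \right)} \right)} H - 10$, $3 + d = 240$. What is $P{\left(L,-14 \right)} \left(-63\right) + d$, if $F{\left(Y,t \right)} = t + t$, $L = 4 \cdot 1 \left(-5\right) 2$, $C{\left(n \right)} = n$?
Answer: $1287$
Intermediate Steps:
$d = 237$ ($d = -3 + 240 = 237$)
$L = -40$ ($L = 4 \left(-5\right) 2 = \left(-20\right) 2 = -40$)
$F{\left(Y,t \right)} = 2 t$
$P{\left(H,f \right)} = \frac{10}{9} + \frac{4 H}{9}$ ($P{\left(H,f \right)} = - \frac{2 \left(-2\right) H - 10}{9} = - \frac{- 4 H - 10}{9} = - \frac{-10 - 4 H}{9} = \frac{10}{9} + \frac{4 H}{9}$)
$P{\left(L,-14 \right)} \left(-63\right) + d = \left(\frac{10}{9} + \frac{4}{9} \left(-40\right)\right) \left(-63\right) + 237 = \left(\frac{10}{9} - \frac{160}{9}\right) \left(-63\right) + 237 = \left(- \frac{50}{3}\right) \left(-63\right) + 237 = 1050 + 237 = 1287$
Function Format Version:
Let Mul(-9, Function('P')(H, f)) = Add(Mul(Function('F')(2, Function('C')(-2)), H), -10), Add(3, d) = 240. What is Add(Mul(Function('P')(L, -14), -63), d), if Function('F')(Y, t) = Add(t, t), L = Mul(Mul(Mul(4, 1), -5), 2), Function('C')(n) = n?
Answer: 1287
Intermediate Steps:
d = 237 (d = Add(-3, 240) = 237)
L = -40 (L = Mul(Mul(4, -5), 2) = Mul(-20, 2) = -40)
Function('F')(Y, t) = Mul(2, t)
Function('P')(H, f) = Add(Rational(10, 9), Mul(Rational(4, 9), H)) (Function('P')(H, f) = Mul(Rational(-1, 9), Add(Mul(Mul(2, -2), H), -10)) = Mul(Rational(-1, 9), Add(Mul(-4, H), -10)) = Mul(Rational(-1, 9), Add(-10, Mul(-4, H))) = Add(Rational(10, 9), Mul(Rational(4, 9), H)))
Add(Mul(Function('P')(L, -14), -63), d) = Add(Mul(Add(Rational(10, 9), Mul(Rational(4, 9), -40)), -63), 237) = Add(Mul(Add(Rational(10, 9), Rational(-160, 9)), -63), 237) = Add(Mul(Rational(-50, 3), -63), 237) = Add(1050, 237) = 1287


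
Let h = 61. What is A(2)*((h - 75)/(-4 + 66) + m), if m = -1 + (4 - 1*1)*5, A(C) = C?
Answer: 854/31 ≈ 27.548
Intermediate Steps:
m = 14 (m = -1 + (4 - 1)*5 = -1 + 3*5 = -1 + 15 = 14)
A(2)*((h - 75)/(-4 + 66) + m) = 2*((61 - 75)/(-4 + 66) + 14) = 2*(-14/62 + 14) = 2*(-14*1/62 + 14) = 2*(-7/31 + 14) = 2*(427/31) = 854/31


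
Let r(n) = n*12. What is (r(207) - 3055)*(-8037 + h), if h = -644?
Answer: 4956851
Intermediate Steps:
r(n) = 12*n
(r(207) - 3055)*(-8037 + h) = (12*207 - 3055)*(-8037 - 644) = (2484 - 3055)*(-8681) = -571*(-8681) = 4956851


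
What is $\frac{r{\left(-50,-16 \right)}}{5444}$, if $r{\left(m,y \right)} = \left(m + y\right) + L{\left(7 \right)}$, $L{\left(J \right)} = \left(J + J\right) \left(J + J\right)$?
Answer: $\frac{65}{2722} \approx 0.023879$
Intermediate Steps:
$L{\left(J \right)} = 4 J^{2}$ ($L{\left(J \right)} = 2 J 2 J = 4 J^{2}$)
$r{\left(m,y \right)} = 196 + m + y$ ($r{\left(m,y \right)} = \left(m + y\right) + 4 \cdot 7^{2} = \left(m + y\right) + 4 \cdot 49 = \left(m + y\right) + 196 = 196 + m + y$)
$\frac{r{\left(-50,-16 \right)}}{5444} = \frac{196 - 50 - 16}{5444} = 130 \cdot \frac{1}{5444} = \frac{65}{2722}$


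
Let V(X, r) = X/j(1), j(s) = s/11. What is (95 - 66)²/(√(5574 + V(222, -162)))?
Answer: 841*√501/2004 ≈ 9.3933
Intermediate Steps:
j(s) = s/11 (j(s) = s*(1/11) = s/11)
V(X, r) = 11*X (V(X, r) = X/(((1/11)*1)) = X/(1/11) = X*11 = 11*X)
(95 - 66)²/(√(5574 + V(222, -162))) = (95 - 66)²/(√(5574 + 11*222)) = 29²/(√(5574 + 2442)) = 841/(√8016) = 841/((4*√501)) = 841*(√501/2004) = 841*√501/2004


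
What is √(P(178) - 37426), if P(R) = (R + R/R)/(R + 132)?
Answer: I*√3596583110/310 ≈ 193.46*I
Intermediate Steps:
P(R) = (1 + R)/(132 + R) (P(R) = (R + 1)/(132 + R) = (1 + R)/(132 + R))
√(P(178) - 37426) = √((1 + 178)/(132 + 178) - 37426) = √(179/310 - 37426) = √(-11601881/310) = I*√3596583110/310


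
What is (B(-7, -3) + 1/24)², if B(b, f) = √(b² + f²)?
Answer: 33409/576 + √58/12 ≈ 58.636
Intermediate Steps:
(B(-7, -3) + 1/24)² = (√((-7)² + (-3)²) + 1/24)² = (√(49 + 9) + 1/24)² = (√58 + 1/24)² = (1/24 + √58)²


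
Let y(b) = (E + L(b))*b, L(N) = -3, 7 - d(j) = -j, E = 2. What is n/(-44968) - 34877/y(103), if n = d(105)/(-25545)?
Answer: 715419171101/2112801405 ≈ 338.61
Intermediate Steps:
d(j) = 7 + j (d(j) = 7 - (-1)*j = 7 + j)
n = -112/25545 (n = (7 + 105)/(-25545) = 112*(-1/25545) = -112/25545 ≈ -0.0043844)
y(b) = -b (y(b) = (2 - 3)*b = -b)
n/(-44968) - 34877/y(103) = -112/25545/(-44968) - 34877/((-1*103)) = -112/25545*(-1/44968) - 34877/(-103) = 2/20512635 - 34877*(-1/103) = 2/20512635 + 34877/103 = 715419171101/2112801405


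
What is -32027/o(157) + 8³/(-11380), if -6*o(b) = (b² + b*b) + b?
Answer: 7204942/1875993 ≈ 3.8406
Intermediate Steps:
o(b) = -b²/3 - b/6 (o(b) = -((b² + b*b) + b)/6 = -((b² + b²) + b)/6 = -(2*b² + b)/6 = -(b + 2*b²)/6 = -b²/3 - b/6)
-32027/o(157) + 8³/(-11380) = -32027*(-6/(157*(1 + 2*157))) + 8³/(-11380) = -32027*(-6/(157*(1 + 314))) + 512*(-1/11380) = -32027/((-⅙*157*315)) - 128/2845 = -32027/(-16485/2) - 128/2845 = -32027*(-2/16485) - 128/2845 = 64054/16485 - 128/2845 = 7204942/1875993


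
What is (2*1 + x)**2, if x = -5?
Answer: 9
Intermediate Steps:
(2*1 + x)**2 = (2*1 - 5)**2 = (2 - 5)**2 = (-3)**2 = 9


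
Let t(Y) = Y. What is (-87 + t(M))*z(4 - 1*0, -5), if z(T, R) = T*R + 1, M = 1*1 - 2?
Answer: 1672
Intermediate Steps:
M = -1 (M = 1 - 2 = -1)
z(T, R) = 1 + R*T (z(T, R) = R*T + 1 = 1 + R*T)
(-87 + t(M))*z(4 - 1*0, -5) = (-87 - 1)*(1 - 5*(4 - 1*0)) = -88*(1 - 5*(4 + 0)) = -88*(1 - 5*4) = -88*(1 - 20) = -88*(-19) = 1672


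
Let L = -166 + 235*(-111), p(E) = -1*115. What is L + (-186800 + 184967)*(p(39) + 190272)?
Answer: -348584032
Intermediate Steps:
p(E) = -115
L = -26251 (L = -166 - 26085 = -26251)
L + (-186800 + 184967)*(p(39) + 190272) = -26251 + (-186800 + 184967)*(-115 + 190272) = -26251 - 1833*190157 = -26251 - 348557781 = -348584032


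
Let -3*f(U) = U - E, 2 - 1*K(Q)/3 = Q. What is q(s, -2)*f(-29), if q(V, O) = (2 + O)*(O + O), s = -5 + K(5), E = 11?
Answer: 0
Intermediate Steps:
K(Q) = 6 - 3*Q
s = -14 (s = -5 + (6 - 3*5) = -5 + (6 - 15) = -5 - 9 = -14)
q(V, O) = 2*O*(2 + O) (q(V, O) = (2 + O)*(2*O) = 2*O*(2 + O))
f(U) = 11/3 - U/3 (f(U) = -(U - 1*11)/3 = -(U - 11)/3 = -(-11 + U)/3 = 11/3 - U/3)
q(s, -2)*f(-29) = (2*(-2)*(2 - 2))*(11/3 - 1/3*(-29)) = (2*(-2)*0)*(11/3 + 29/3) = 0*(40/3) = 0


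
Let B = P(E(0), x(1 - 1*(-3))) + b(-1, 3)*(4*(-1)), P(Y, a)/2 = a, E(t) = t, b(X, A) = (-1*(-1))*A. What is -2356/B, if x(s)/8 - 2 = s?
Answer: -589/21 ≈ -28.048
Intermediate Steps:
b(X, A) = A (b(X, A) = 1*A = A)
x(s) = 16 + 8*s
P(Y, a) = 2*a
B = 84 (B = 2*(16 + 8*(1 - 1*(-3))) + 3*(4*(-1)) = 2*(16 + 8*(1 + 3)) + 3*(-4) = 2*(16 + 8*4) - 12 = 2*(16 + 32) - 12 = 2*48 - 12 = 96 - 12 = 84)
-2356/B = -2356/84 = -2356*1/84 = -589/21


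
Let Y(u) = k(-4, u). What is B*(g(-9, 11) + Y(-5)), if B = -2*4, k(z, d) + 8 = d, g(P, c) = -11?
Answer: 192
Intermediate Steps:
k(z, d) = -8 + d
Y(u) = -8 + u
B = -8
B*(g(-9, 11) + Y(-5)) = -8*(-11 + (-8 - 5)) = -8*(-11 - 13) = -8*(-24) = 192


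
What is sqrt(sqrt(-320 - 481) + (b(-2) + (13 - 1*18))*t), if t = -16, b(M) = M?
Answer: sqrt(112 + 3*I*sqrt(89)) ≈ 10.666 + 1.3268*I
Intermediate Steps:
sqrt(sqrt(-320 - 481) + (b(-2) + (13 - 1*18))*t) = sqrt(sqrt(-320 - 481) + (-2 + (13 - 1*18))*(-16)) = sqrt(sqrt(-801) + (-2 + (13 - 18))*(-16)) = sqrt(3*I*sqrt(89) + (-2 - 5)*(-16)) = sqrt(3*I*sqrt(89) - 7*(-16)) = sqrt(3*I*sqrt(89) + 112) = sqrt(112 + 3*I*sqrt(89))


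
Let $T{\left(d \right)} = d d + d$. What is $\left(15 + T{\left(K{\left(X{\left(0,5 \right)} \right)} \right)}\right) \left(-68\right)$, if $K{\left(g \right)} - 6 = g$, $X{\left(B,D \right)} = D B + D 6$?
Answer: $-91596$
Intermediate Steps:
$X{\left(B,D \right)} = 6 D + B D$ ($X{\left(B,D \right)} = B D + 6 D = 6 D + B D$)
$K{\left(g \right)} = 6 + g$
$T{\left(d \right)} = d + d^{2}$ ($T{\left(d \right)} = d^{2} + d = d + d^{2}$)
$\left(15 + T{\left(K{\left(X{\left(0,5 \right)} \right)} \right)}\right) \left(-68\right) = \left(15 + \left(6 + 5 \left(6 + 0\right)\right) \left(1 + \left(6 + 5 \left(6 + 0\right)\right)\right)\right) \left(-68\right) = \left(15 + \left(6 + 5 \cdot 6\right) \left(1 + \left(6 + 5 \cdot 6\right)\right)\right) \left(-68\right) = \left(15 + \left(6 + 30\right) \left(1 + \left(6 + 30\right)\right)\right) \left(-68\right) = \left(15 + 36 \left(1 + 36\right)\right) \left(-68\right) = \left(15 + 36 \cdot 37\right) \left(-68\right) = \left(15 + 1332\right) \left(-68\right) = 1347 \left(-68\right) = -91596$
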